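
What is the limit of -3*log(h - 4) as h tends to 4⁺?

As h → 4⁺, h - 4 → 0⁺ and ln(h - 4) → −∞.
Multiplying by -3 gives ∞.

∞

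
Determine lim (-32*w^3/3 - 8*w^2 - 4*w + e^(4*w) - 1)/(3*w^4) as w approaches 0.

Direct substitution gives 0/0.
Apply L'Hôpital: lim (-32*w^2 - 16*w + 4*e^(4*w) - 4)/(12*w^3), still 0/0.
Apply L'Hôpital: lim (-64*w + 16*e^(4*w) - 16)/(36*w^2), still 0/0.
Apply L'Hôpital: lim (64*e^(4*w) - 64)/(72*w), still 0/0.
After 4 applications of L'Hôpital's rule the quotient is (256*e^(4*w))/(72); substituting w = 0 gives 32/9.

32/9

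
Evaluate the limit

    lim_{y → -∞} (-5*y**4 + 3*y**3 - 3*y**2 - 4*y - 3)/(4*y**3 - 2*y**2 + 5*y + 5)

∞

The numerator has higher degree (4 > 3); the quotient behaves like (-5/(4))·y^1 for large |y|.
As y → −∞ this diverges to ∞.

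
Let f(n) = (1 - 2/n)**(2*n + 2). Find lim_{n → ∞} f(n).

e^(-4)

Write it as [(1 - 2/n)^n]^(2) · (1 - 2/n)^(2). The bracketed term tends to e^(-2) and the second factor to 1, so the limit is e^(-4).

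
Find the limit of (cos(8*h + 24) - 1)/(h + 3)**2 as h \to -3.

Direct substitution gives 0/0.
Apply L'Hôpital: lim (-8*sin(8*h + 24))/(2*h + 6), still 0/0.
After 2 applications of L'Hôpital's rule the quotient is (-64*cos(8*h + 24))/(2); substituting h = -3 gives -32.

-32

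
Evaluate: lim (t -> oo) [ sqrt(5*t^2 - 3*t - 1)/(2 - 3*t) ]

-√(5)/3

For large |t|, √(5*t^2 - 3*t - 1) ≈ √5·|t| and the denominator ≈ -3t.
Since t → +∞, |t| = t, giving √5/(-3) = -√(5)/3.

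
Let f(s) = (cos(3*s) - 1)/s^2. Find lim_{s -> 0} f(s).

-9/2

Direct substitution gives 0/0.
Apply L'Hôpital: lim (-3*sin(3*s))/(2*s), still 0/0.
After 2 applications of L'Hôpital's rule the quotient is (-9*cos(3*s))/(2); substituting s = 0 gives -9/2.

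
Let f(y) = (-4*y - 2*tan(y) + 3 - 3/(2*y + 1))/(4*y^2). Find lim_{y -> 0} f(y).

Substitution gives 0/0; apply L'Hôpital's rule 2 times.
After differentiating numerator and denominator 2 times the quotient is (-4*tan(y)/cos(y)^2 - 24/(2*y + 1)^3)/(8); at y = 0 this is -3.

-3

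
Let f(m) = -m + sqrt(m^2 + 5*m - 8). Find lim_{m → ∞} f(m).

An ∞ − ∞ form. Rationalising with the conjugate, the difference becomes (5m - 8) / (√(m^2 + 5*m - 8) + m).
For large m the denominator behaves like 2·m, so the quotient tends to 5/2 = 5/2.

5/2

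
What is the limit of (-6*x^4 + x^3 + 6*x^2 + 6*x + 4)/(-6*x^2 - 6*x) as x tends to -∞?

The numerator has higher degree (4 > 2); the quotient behaves like (-6/(-6))·x^2 for large |x|.
As x → −∞ this diverges to ∞.

∞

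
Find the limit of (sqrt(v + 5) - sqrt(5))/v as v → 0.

A 0/0 form; rationalise with √(5 + v) + √5. This collapses the numerator to v, leaving 1/(√(5 + v) + √5) → 1/(2√5) = √(5)/10.

√(5)/10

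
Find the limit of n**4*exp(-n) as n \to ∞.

Write as n^4/e^{1n}, an ∞/∞ form.
Exponential growth dominates any polynomial, so repeated L'Hôpital (or the standard result) gives 0.

0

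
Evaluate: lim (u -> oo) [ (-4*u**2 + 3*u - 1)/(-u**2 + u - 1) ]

Numerator and denominator both have degree 2.
Dividing every term by u^2, all lower-order terms vanish and the limit is the ratio of leading coefficients, -4/(-1) = 4.

4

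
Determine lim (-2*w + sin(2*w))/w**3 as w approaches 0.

Direct substitution gives 0/0.
Apply L'Hôpital: lim (2*cos(2*w) - 2)/(3*w^2), still 0/0.
Apply L'Hôpital: lim (-4*sin(2*w))/(6*w), still 0/0.
After 3 applications of L'Hôpital's rule the quotient is (-8*cos(2*w))/(6); substituting w = 0 gives -4/3.

-4/3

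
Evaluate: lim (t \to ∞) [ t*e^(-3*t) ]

Write as t^1/e^{3t}, an ∞/∞ form.
Exponential growth dominates any polynomial, so repeated L'Hôpital (or the standard result) gives 0.

0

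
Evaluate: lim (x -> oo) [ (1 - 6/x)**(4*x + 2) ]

Write it as [(1 - 6/x)^x]^(4) · (1 - 6/x)^(2). The bracketed term tends to e^(-6) and the second factor to 1, so the limit is e^(-24).

e^(-24)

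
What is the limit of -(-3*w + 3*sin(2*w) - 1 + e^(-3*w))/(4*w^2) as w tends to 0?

Substitution gives 0/0 (the numerator vanishes to order 2).
Expand each term to order w^2: the coefficient of w^2 in e^(-3w) is 9/2 and in 3·sin(2w) is 0.
Lower-order terms cancel with the polynomial part, so the numerator is (9/2)·w^2 + o(w^2), and the limit is (9/2)/(-4) = -9/8.

-9/8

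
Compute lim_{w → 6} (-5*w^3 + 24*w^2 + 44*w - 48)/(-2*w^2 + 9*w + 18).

Direct substitution gives 0/0, so factor. Both numerator and denominator have (w - 6) as a factor.
After cancelling, the expression reduces to (-5*w^2 - 6*w + 8)/(-2*w - 3).
Substituting w = 6 gives 208/15.

208/15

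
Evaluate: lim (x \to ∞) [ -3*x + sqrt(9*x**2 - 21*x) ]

-7/2

This has the form ∞ − ∞. Multiply and divide by the conjugate √(9*x^2 - 21*x) + 3x.
That gives (-21x) / (√(9*x^2 - 21*x) + 3x).
Divide numerator and denominator by x: the limit is -21/(2·3) = -7/2.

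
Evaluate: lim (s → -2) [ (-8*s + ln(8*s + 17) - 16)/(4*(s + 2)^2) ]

-8

Direct substitution gives 0/0.
Apply L'Hôpital: lim (-8 + 8/(8*s + 17))/(8*s + 16), still 0/0.
After 2 applications of L'Hôpital's rule the quotient is (-64/(8*s + 17)^2)/(8); substituting s = -2 gives -8.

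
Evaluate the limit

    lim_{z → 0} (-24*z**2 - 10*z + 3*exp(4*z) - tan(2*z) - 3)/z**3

88/3

Substitution gives 0/0 (the numerator vanishes to order 3).
Expand each term to order z^3: the coefficient of z^3 in −tan(2z) is -8/3 and in 3·e^(4z) is 32.
Lower-order terms cancel with the polynomial part, so the numerator is (88/3)·z^3 + o(z^3), and the limit is (88/3)/(1) = 88/3.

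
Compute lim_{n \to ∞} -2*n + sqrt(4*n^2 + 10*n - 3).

5/2

This has the form ∞ − ∞. Multiply and divide by the conjugate √(4*n^2 + 10*n - 3) + 2n.
That gives (10n - 3) / (√(4*n^2 + 10*n - 3) + 2n).
Divide numerator and denominator by n: the limit is 10/(2·2) = 5/2.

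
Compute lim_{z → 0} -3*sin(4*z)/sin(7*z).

Substitution gives 0/0.
Divide numerator and denominator by z: sin(4z)/z → 4 and sin(7z)/z → 7, so the limit is -3·4/7 = -12/7.

-12/7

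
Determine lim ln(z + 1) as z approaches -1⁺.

As z → -1⁺, z + 1 → 0⁺ and ln(z + 1) → −∞.
Multiplying by 1 gives -∞.

-∞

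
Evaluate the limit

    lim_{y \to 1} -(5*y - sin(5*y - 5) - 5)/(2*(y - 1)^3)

-125/12

Direct substitution gives 0/0.
Apply L'Hôpital: lim (5 - 5*cos(5*y - 5))/(-6*(y - 1)^2), still 0/0.
Apply L'Hôpital: lim (25*sin(5*y - 5))/(12 - 12*y), still 0/0.
After 3 applications of L'Hôpital's rule the quotient is (125*cos(5*y - 5))/(-12); substituting y = 1 gives -125/12.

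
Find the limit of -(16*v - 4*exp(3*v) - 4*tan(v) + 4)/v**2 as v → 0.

18

Substitution gives 0/0 (the numerator vanishes to order 2).
Expand each term to order v^2: the coefficient of v^2 in -4·e^(3v) is -18 and in -4·tan(v) is 0.
Lower-order terms cancel with the polynomial part, so the numerator is (-18)·v^2 + o(v^2), and the limit is (-18)/(-1) = 18.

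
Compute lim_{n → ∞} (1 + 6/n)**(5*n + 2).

Let L be the limit and take ln: ln L = lim (5n + 2)·ln(1 + 6/n) = lim (5n + 2)·(6/n + O(1/n²)) = 30.
Hence L = e^(30).

e^(30)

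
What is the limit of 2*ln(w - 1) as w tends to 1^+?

As w → 1⁺, w - 1 → 0⁺ and ln(w - 1) → −∞.
Multiplying by 2 gives -∞.

-∞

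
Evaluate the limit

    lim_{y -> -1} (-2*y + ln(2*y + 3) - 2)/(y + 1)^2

Direct substitution gives 0/0.
Apply L'Hôpital: lim (-2 + 2/(2*y + 3))/(2*y + 2), still 0/0.
After 2 applications of L'Hôpital's rule the quotient is (-4/(2*y + 3)^2)/(2); substituting y = -1 gives -2.

-2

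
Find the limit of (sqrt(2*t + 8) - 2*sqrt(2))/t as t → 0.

Substitution gives 0/0. Multiply numerator and denominator by the conjugate √(8 + 2t) + √8.
The numerator becomes (8 + 2t) − 8 = 2t, so the expression simplifies to 2/(√(8 + 2t) + √8).
Letting t → 0 gives 2/(2√8) = √(2)/4.

√(2)/4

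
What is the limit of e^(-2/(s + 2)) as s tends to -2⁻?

∞

As s → -2⁻, -2/(s + 2) → +∞, so e^(-2/(s + 2)) → ∞.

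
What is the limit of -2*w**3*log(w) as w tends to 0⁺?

This is a 0·(−∞) form. Rewrite as -2·ln(w) / w^(−3) and apply L'Hôpital:
the derivative quotient is -2·(1/w) / (−3·w^(−4)) = (2/3)·w^3 → 0.

0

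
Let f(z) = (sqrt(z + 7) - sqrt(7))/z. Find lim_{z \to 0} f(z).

√(7)/14

Substitution gives 0/0. Multiply numerator and denominator by the conjugate √(7 + z) + √7.
The numerator becomes (7 + z) − 7 = z, so the expression simplifies to 1/(√(7 + z) + √7).
Letting z → 0 gives 1/(2√7) = √(7)/14.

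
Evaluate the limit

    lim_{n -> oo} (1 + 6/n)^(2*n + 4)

The base → 1 and the exponent → ∞: a 1^∞ form.
Take logarithms: (2n + 4)·ln(1 + 6/n). Since ln(1+u) ~ u for small u, this behaves like (2n)·(6/n) → 12.
So the limit is e^(12).

e^(12)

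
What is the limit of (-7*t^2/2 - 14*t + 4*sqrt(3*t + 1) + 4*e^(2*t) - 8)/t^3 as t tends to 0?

Substitution gives 0/0 (the numerator vanishes to order 3).
Expand each term to order t^3: the coefficient of t^3 in 4·e^(2t) is 16/3 and in 4·√(1 + 3t) is 27/4.
Lower-order terms cancel with the polynomial part, so the numerator is (145/12)·t^3 + o(t^3), and the limit is (145/12)/(1) = 145/12.

145/12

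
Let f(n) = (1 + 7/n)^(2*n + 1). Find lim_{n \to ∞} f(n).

e^(14)

The base → 1 and the exponent → ∞: a 1^∞ form.
Take logarithms: (2n + 1)·ln(1 + 7/n). Since ln(1+u) ~ u for small u, this behaves like (2n)·(7/n) → 14.
So the limit is e^(14).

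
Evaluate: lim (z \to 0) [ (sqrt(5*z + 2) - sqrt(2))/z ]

Substitution gives 0/0. Multiply numerator and denominator by the conjugate √(2 + 5z) + √2.
The numerator becomes (2 + 5z) − 2 = 5z, so the expression simplifies to 5/(√(2 + 5z) + √2).
Letting z → 0 gives 5/(2√2) = 5*√(2)/4.

5*√(2)/4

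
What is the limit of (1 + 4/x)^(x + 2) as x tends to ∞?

Write it as [(1 + 4/x)^x]^(1) · (1 + 4/x)^(2). The bracketed term tends to e^(4) and the second factor to 1, so the limit is e^(4).

e^(4)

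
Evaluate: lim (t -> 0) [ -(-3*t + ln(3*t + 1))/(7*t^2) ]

9/14

Direct substitution gives 0/0.
Apply L'Hôpital: lim (-3 + 3/(3*t + 1))/(-14*t), still 0/0.
After 2 applications of L'Hôpital's rule the quotient is (-9/(3*t + 1)^2)/(-14); substituting t = 0 gives 9/14.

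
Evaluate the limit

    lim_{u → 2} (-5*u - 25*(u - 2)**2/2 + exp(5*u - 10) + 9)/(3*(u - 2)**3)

Direct substitution gives 0/0.
Apply L'Hôpital: lim (-25*u + 5*e^(5*u - 10) + 45)/(9*(u - 2)^2), still 0/0.
Apply L'Hôpital: lim (25*e^(5*u - 10) - 25)/(18*u - 36), still 0/0.
After 3 applications of L'Hôpital's rule the quotient is (125*e^(5*u - 10))/(18); substituting u = 2 gives 125/18.

125/18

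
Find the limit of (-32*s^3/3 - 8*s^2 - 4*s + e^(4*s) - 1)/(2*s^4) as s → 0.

16/3

Direct substitution gives 0/0.
Apply L'Hôpital: lim (-32*s^2 - 16*s + 4*e^(4*s) - 4)/(8*s^3), still 0/0.
Apply L'Hôpital: lim (-64*s + 16*e^(4*s) - 16)/(24*s^2), still 0/0.
Apply L'Hôpital: lim (64*e^(4*s) - 64)/(48*s), still 0/0.
After 4 applications of L'Hôpital's rule the quotient is (256*e^(4*s))/(48); substituting s = 0 gives 16/3.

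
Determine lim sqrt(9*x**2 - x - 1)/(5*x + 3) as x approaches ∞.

3/5

For large |x|, √(9*x^2 - x - 1) ≈ √9·|x| and the denominator ≈ 5x.
Since x → +∞, |x| = x, giving √9/(5) = 3/5.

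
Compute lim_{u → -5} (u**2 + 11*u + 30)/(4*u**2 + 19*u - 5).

At u = -5 both the top and bottom vanish — a removable singularity. Factoring out (u + 5) from each leaves (u + 6)/(4*u - 1), which at u = -5 equals -1/21.

-1/21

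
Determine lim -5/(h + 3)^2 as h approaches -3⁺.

-∞

As h → -3⁺, (h + 3) → 0⁺, so (h + 3)^2 → 0⁺ and -5/(h + 3)^2 → -∞.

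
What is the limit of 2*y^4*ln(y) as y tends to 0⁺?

0

This is a 0·(−∞) form. Rewrite as 2·ln(y) / y^(−4) and apply L'Hôpital:
the derivative quotient is 2·(1/y) / (−4·y^(−5)) = (-2/4)·y^4 → 0.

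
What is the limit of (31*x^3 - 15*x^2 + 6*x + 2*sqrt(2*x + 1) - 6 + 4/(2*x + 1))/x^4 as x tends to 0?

251/4

Substitution gives 0/0 (the numerator vanishes to order 4).
Expand each term to order x^4: the coefficient of x^4 in 2·√(1 + 2x) is -5/4 and in 4·1/(1 + 2x) is 64.
Lower-order terms cancel with the polynomial part, so the numerator is (251/4)·x^4 + o(x^4), and the limit is (251/4)/(1) = 251/4.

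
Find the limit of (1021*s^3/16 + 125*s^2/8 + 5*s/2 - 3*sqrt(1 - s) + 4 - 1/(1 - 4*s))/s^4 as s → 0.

Substitution gives 0/0; apply L'Hôpital's rule 4 times.
After differentiating numerator and denominator 4 times the quotient is (6144/(4*s - 1)^5 + 45/(16*(1 - s)^(7/2)))/(24); at s = 0 this is -32753/128.

-32753/128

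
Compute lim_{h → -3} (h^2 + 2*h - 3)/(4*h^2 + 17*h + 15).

4/7

Direct substitution gives 0/0, so factor. Both numerator and denominator have (h + 3) as a factor.
After cancelling, the expression reduces to (h - 1)/(4*h + 5).
Substituting h = -3 gives 4/7.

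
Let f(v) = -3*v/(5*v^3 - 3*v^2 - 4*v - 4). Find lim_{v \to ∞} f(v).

0

The denominator has degree 3 and the numerator degree 1. Dividing numerator and denominator by v^3 sends every term to 0 except the leading denominator term, so the limit is 0.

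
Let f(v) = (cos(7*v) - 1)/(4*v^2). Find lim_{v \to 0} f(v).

-49/8

Direct substitution gives 0/0.
Apply L'Hôpital: lim (-7*sin(7*v))/(8*v), still 0/0.
After 2 applications of L'Hôpital's rule the quotient is (-49*cos(7*v))/(8); substituting v = 0 gives -49/8.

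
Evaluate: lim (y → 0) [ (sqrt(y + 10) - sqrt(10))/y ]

√(10)/20

A 0/0 form; rationalise with √(10 + y) + √10. This collapses the numerator to y, leaving 1/(√(10 + y) + √10) → 1/(2√10) = √(10)/20.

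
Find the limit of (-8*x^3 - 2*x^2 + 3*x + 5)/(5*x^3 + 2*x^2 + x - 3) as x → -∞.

-8/5

Numerator and denominator both have degree 3.
Dividing every term by x^3, all lower-order terms vanish and the limit is the ratio of leading coefficients, -8/(5) = -8/5.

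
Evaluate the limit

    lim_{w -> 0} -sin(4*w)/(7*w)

Substitution gives 0/0.
Write it as (4/(-7))·sin(4w)/(4w); since sin(u)/u → 1, the limit is -4/7.

-4/7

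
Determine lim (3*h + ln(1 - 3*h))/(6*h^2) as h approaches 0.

-3/4

Direct substitution gives 0/0.
Apply L'Hôpital: lim (3 - 3/(1 - 3*h))/(12*h), still 0/0.
After 2 applications of L'Hôpital's rule the quotient is (-9/(1 - 3*h)^2)/(12); substituting h = 0 gives -3/4.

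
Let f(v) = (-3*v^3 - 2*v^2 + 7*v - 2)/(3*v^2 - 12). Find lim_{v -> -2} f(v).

At v = -2 both the top and bottom vanish — a removable singularity. Factoring out (v + 2) from each leaves (-3*v^2 + 4*v - 1)/(3*v - 6), which at v = -2 equals 7/4.

7/4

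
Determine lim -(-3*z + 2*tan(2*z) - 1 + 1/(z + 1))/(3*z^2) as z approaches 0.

Substitution gives 0/0; apply L'Hôpital's rule 2 times.
After differentiating numerator and denominator 2 times the quotient is (16*tan(2*z)/cos(2*z)^2 + 2/(z + 1)^3)/(-6); at z = 0 this is -1/3.

-1/3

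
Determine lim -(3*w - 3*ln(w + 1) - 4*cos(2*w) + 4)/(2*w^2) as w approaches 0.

Substitution gives 0/0 (the numerator vanishes to order 2).
Expand each term to order w^2: the coefficient of w^2 in -3·ln(1 + w) is 3/2 and in -4·cos(2w) is 8.
Lower-order terms cancel with the polynomial part, so the numerator is (19/2)·w^2 + o(w^2), and the limit is (19/2)/(-2) = -19/4.

-19/4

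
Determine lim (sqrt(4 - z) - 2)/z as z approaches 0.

A 0/0 form; rationalise with √(4 - z) + √4. This collapses the numerator to -z, leaving -1/(√(4 - z) + √4) → -1/(2√4) = -1/4.

-1/4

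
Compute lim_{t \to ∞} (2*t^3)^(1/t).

Base → ∞ and exponent → 0: an ∞^0 form.
Take logs: (1/t)·ln(2·t^3) = (ln 2 + 3·ln t)/t → 0.
So the limit is e^0 = 1.

1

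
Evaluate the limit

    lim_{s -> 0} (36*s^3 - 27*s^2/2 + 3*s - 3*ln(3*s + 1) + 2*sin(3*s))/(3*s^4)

Substitution gives 0/0 (the numerator vanishes to order 4).
Expand each term to order s^4: the coefficient of s^4 in 2·sin(3s) is 0 and in -3·ln(1 + 3s) is 243/4.
Lower-order terms cancel with the polynomial part, so the numerator is (243/4)·s^4 + o(s^4), and the limit is (243/4)/(3) = 81/4.

81/4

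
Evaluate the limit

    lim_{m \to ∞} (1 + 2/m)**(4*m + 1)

Let L be the limit and take ln: ln L = lim (4m + 1)·ln(1 + 2/m) = lim (4m + 1)·(2/m + O(1/m²)) = 8.
Hence L = e^(8).

e^(8)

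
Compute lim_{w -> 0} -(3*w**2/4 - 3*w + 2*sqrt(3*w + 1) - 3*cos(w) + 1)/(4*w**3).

-27/32

Substitution gives 0/0; apply L'Hôpital's rule 3 times.
After differentiating numerator and denominator 3 times the quotient is (-3*sin(w) + 81/(4*(3*w + 1)^(5/2)))/(-24); at w = 0 this is -27/32.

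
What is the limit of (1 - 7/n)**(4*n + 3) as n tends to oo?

The base → 1 and the exponent → ∞: a 1^∞ form.
Take logarithms: (4n + 3)·ln(1 - 7/n). Since ln(1+u) ~ u for small u, this behaves like (4n)·(-7/n) → -28.
So the limit is e^(-28).

e^(-28)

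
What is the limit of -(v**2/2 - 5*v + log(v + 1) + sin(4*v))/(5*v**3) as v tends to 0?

31/15

Substitution gives 0/0 (the numerator vanishes to order 3).
Expand each term to order v^3: the coefficient of v^3 in ln(1 + v) is 1/3 and in sin(4v) is -32/3.
Lower-order terms cancel with the polynomial part, so the numerator is (-31/3)·v^3 + o(v^3), and the limit is (-31/3)/(-5) = 31/15.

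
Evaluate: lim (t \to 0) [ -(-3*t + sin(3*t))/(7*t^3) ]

Direct substitution gives 0/0.
Apply L'Hôpital: lim (3*cos(3*t) - 3)/(-21*t^2), still 0/0.
Apply L'Hôpital: lim (-9*sin(3*t))/(-42*t), still 0/0.
After 3 applications of L'Hôpital's rule the quotient is (-27*cos(3*t))/(-42); substituting t = 0 gives 9/14.

9/14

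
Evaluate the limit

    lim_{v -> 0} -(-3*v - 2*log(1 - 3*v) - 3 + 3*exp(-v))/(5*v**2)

Substitution gives 0/0; apply L'Hôpital's rule 2 times.
After differentiating numerator and denominator 2 times the quotient is (3*e^(-v) + 18/(3*v - 1)^2)/(-10); at v = 0 this is -21/10.

-21/10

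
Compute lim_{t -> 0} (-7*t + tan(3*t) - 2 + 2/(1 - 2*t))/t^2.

8

Substitution gives 0/0 (the numerator vanishes to order 2).
Expand each term to order t^2: the coefficient of t^2 in tan(3t) is 0 and in 2·1/(1 - 2t) is 8.
Lower-order terms cancel with the polynomial part, so the numerator is (8)·t^2 + o(t^2), and the limit is (8)/(1) = 8.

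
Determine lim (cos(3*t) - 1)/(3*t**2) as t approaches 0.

Direct substitution gives 0/0.
Apply L'Hôpital: lim (-3*sin(3*t))/(6*t), still 0/0.
After 2 applications of L'Hôpital's rule the quotient is (-9*cos(3*t))/(6); substituting t = 0 gives -3/2.

-3/2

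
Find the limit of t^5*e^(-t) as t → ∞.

Write as t^5/e^{1t}, an ∞/∞ form.
Exponential growth dominates any polynomial, so repeated L'Hôpital (or the standard result) gives 0.

0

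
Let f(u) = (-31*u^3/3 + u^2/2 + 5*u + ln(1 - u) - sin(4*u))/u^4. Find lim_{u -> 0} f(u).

Substitution gives 0/0 (the numerator vanishes to order 4).
Expand each term to order u^4: the coefficient of u^4 in −sin(4u) is 0 and in ln(1 - u) is -1/4.
Lower-order terms cancel with the polynomial part, so the numerator is (-1/4)·u^4 + o(u^4), and the limit is (-1/4)/(1) = -1/4.

-1/4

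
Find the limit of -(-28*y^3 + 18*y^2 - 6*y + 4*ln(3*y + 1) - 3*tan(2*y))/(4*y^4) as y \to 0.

Substitution gives 0/0; apply L'Hôpital's rule 4 times.
After differentiating numerator and denominator 4 times the quotient is (-384*tan(2*y)^3/cos(2*y)^2 - 768*tan(2*y)/cos(2*y)^4 - 1944/(3*y + 1)^4)/(-96); at y = 0 this is 81/4.

81/4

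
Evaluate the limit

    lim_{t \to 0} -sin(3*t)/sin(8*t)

-3/8

Substitution gives 0/0.
Divide numerator and denominator by t: sin(3t)/t → 3 and sin(8t)/t → 8, so the limit is -1·3/8 = -3/8.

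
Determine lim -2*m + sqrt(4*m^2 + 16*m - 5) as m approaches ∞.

4

This has the form ∞ − ∞. Multiply and divide by the conjugate √(4*m^2 + 16*m - 5) + 2m.
That gives (16m - 5) / (√(4*m^2 + 16*m - 5) + 2m).
Divide numerator and denominator by m: the limit is 16/(2·2) = 4.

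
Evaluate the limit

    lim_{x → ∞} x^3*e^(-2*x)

Write as x^3/e^{2x}, an ∞/∞ form.
Exponential growth dominates any polynomial, so repeated L'Hôpital (or the standard result) gives 0.

0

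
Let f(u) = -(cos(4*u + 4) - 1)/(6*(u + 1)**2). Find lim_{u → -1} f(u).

Direct substitution gives 0/0.
Apply L'Hôpital: lim (-4*sin(4*u + 4))/(-12*u - 12), still 0/0.
After 2 applications of L'Hôpital's rule the quotient is (-16*cos(4*u + 4))/(-12); substituting u = -1 gives 4/3.

4/3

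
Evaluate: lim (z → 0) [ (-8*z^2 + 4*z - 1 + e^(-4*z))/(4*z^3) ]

Direct substitution gives 0/0.
Apply L'Hôpital: lim (-16*z + 4 - 4*e^(-4*z))/(12*z^2), still 0/0.
Apply L'Hôpital: lim (-16 + 16*e^(-4*z))/(24*z), still 0/0.
After 3 applications of L'Hôpital's rule the quotient is (-64*e^(-4*z))/(24); substituting z = 0 gives -8/3.

-8/3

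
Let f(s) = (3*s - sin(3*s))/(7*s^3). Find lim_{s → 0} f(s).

9/14

Direct substitution gives 0/0.
Apply L'Hôpital: lim (3 - 3*cos(3*s))/(21*s^2), still 0/0.
Apply L'Hôpital: lim (9*sin(3*s))/(42*s), still 0/0.
After 3 applications of L'Hôpital's rule the quotient is (27*cos(3*s))/(42); substituting s = 0 gives 9/14.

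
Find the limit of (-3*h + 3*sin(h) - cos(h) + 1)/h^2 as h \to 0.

Substitution gives 0/0 (the numerator vanishes to order 2).
Expand each term to order h^2: the coefficient of h^2 in −cos(h) is 1/2 and in 3·sin(h) is 0.
Lower-order terms cancel with the polynomial part, so the numerator is (1/2)·h^2 + o(h^2), and the limit is (1/2)/(1) = 1/2.

1/2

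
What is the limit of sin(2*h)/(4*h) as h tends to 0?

1/2

Substitution gives 0/0.
Write it as (2/4)·sin(2h)/(2h); since sin(u)/u → 1, the limit is 1/2.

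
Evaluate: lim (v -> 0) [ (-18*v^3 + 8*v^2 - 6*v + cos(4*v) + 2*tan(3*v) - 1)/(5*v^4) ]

Substitution gives 0/0; apply L'Hôpital's rule 4 times.
After differentiating numerator and denominator 4 times the quotient is (256*cos(4*v) + 3888*tan(3*v)^5 + 6480*tan(3*v)^3 + 2592*tan(3*v))/(120); at v = 0 this is 32/15.

32/15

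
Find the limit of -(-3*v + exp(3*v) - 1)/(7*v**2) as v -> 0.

Direct substitution gives 0/0.
Apply L'Hôpital: lim (3*e^(3*v) - 3)/(-14*v), still 0/0.
After 2 applications of L'Hôpital's rule the quotient is (9*e^(3*v))/(-14); substituting v = 0 gives -9/14.

-9/14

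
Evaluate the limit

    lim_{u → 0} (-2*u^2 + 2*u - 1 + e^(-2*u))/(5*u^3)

-4/15

Direct substitution gives 0/0.
Apply L'Hôpital: lim (-4*u + 2 - 2*e^(-2*u))/(15*u^2), still 0/0.
Apply L'Hôpital: lim (-4 + 4*e^(-2*u))/(30*u), still 0/0.
After 3 applications of L'Hôpital's rule the quotient is (-8*e^(-2*u))/(30); substituting u = 0 gives -4/15.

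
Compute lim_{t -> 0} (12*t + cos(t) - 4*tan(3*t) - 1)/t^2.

-1/2

Substitution gives 0/0; apply L'Hôpital's rule 2 times.
After differentiating numerator and denominator 2 times the quotient is (-72*sin(3*t)/cos(3*t)^3 - cos(t))/(2); at t = 0 this is -1/2.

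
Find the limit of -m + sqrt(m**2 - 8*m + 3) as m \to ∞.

An ∞ − ∞ form. Rationalising with the conjugate, the difference becomes (-8m + 3) / (√(m^2 - 8*m + 3) + m).
For large m the denominator behaves like 2·m, so the quotient tends to -8/2 = -4.

-4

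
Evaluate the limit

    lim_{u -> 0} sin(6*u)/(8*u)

Substitution gives 0/0.
Write it as (6/8)·sin(6u)/(6u); since sin(θ)/θ → 1, the limit is 3/4.

3/4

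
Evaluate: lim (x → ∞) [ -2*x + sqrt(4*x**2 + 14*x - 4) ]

7/2

This has the form ∞ − ∞. Multiply and divide by the conjugate √(4*x^2 + 14*x - 4) + 2x.
That gives (14x - 4) / (√(4*x^2 + 14*x - 4) + 2x).
Divide numerator and denominator by x: the limit is 14/(2·2) = 7/2.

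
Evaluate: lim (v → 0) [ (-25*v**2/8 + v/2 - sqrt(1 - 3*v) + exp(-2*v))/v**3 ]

Substitution gives 0/0; apply L'Hôpital's rule 3 times.
After differentiating numerator and denominator 3 times the quotient is (-8*e^(-2*v) + 81/(8*(1 - 3*v)^(5/2)))/(6); at v = 0 this is 17/48.

17/48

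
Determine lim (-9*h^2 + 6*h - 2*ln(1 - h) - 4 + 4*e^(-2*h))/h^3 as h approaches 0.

-14/3

Substitution gives 0/0; apply L'Hôpital's rule 3 times.
After differentiating numerator and denominator 3 times the quotient is (-32*e^(-2*h) - 4/(h - 1)^3)/(6); at h = 0 this is -14/3.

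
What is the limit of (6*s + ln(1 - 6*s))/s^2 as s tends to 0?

-18

Direct substitution gives 0/0.
Apply L'Hôpital: lim (6 - 6/(1 - 6*s))/(2*s), still 0/0.
After 2 applications of L'Hôpital's rule the quotient is (-36/(1 - 6*s)^2)/(2); substituting s = 0 gives -18.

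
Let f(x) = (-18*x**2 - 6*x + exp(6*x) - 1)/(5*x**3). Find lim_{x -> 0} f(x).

Direct substitution gives 0/0.
Apply L'Hôpital: lim (-36*x + 6*e^(6*x) - 6)/(15*x^2), still 0/0.
Apply L'Hôpital: lim (36*e^(6*x) - 36)/(30*x), still 0/0.
After 3 applications of L'Hôpital's rule the quotient is (216*e^(6*x))/(30); substituting x = 0 gives 36/5.

36/5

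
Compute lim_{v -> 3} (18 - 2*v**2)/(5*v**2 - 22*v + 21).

-3/2

Direct substitution gives 0/0, so factor. Both numerator and denominator have (v - 3) as a factor.
After cancelling, the expression reduces to (-2*v - 6)/(5*v - 7).
Substituting v = 3 gives -3/2.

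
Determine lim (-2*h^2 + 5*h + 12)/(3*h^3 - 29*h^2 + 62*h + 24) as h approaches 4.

11/26

Direct substitution gives 0/0, so factor. Both numerator and denominator have (h - 4) as a factor.
After cancelling, the expression reduces to (-2*h - 3)/(3*h^2 - 17*h - 6).
Substituting h = 4 gives 11/26.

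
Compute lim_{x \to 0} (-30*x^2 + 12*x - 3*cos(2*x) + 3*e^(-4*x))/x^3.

Substitution gives 0/0; apply L'Hôpital's rule 3 times.
After differentiating numerator and denominator 3 times the quotient is (-24*sin(2*x) - 192*e^(-4*x))/(6); at x = 0 this is -32.

-32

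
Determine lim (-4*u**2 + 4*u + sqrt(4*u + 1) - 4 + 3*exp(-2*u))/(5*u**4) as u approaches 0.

Substitution gives 0/0; apply L'Hôpital's rule 4 times.
After differentiating numerator and denominator 4 times the quotient is (48*e^(-2*u) - 240/(4*u + 1)^(7/2))/(120); at u = 0 this is -8/5.

-8/5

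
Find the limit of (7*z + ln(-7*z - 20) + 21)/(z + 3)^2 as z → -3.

-49/2

Direct substitution gives 0/0.
Apply L'Hôpital: lim (7 - 7/(-7*z - 20))/(2*z + 6), still 0/0.
After 2 applications of L'Hôpital's rule the quotient is (-49/(-7*z - 20)^2)/(2); substituting z = -3 gives -49/2.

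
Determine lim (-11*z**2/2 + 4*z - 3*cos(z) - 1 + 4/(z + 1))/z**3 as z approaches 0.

-4

Substitution gives 0/0; apply L'Hôpital's rule 3 times.
After differentiating numerator and denominator 3 times the quotient is (-3*sin(z) - 24/(z + 1)^4)/(6); at z = 0 this is -4.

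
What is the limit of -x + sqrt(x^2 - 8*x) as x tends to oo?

-4

This has the form ∞ − ∞. Multiply and divide by the conjugate √(x^2 - 8*x) + x.
That gives (-8x) / (√(x^2 - 8*x) + x).
Divide numerator and denominator by x: the limit is -8/(2·1) = -4.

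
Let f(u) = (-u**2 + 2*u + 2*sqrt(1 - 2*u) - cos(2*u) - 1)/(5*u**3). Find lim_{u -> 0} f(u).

Substitution gives 0/0; apply L'Hôpital's rule 3 times.
After differentiating numerator and denominator 3 times the quotient is (-8*sin(2*u) - 6/(1 - 2*u)^(5/2))/(30); at u = 0 this is -1/5.

-1/5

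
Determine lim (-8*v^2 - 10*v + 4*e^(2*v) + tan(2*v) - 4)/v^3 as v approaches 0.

Substitution gives 0/0 (the numerator vanishes to order 3).
Expand each term to order v^3: the coefficient of v^3 in tan(2v) is 8/3 and in 4·e^(2v) is 16/3.
Lower-order terms cancel with the polynomial part, so the numerator is (8)·v^3 + o(v^3), and the limit is (8)/(1) = 8.

8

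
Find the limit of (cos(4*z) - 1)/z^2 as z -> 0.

Direct substitution gives 0/0.
Apply L'Hôpital: lim (-4*sin(4*z))/(2*z), still 0/0.
After 2 applications of L'Hôpital's rule the quotient is (-16*cos(4*z))/(2); substituting z = 0 gives -8.

-8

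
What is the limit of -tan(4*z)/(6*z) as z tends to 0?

-2/3

Substitution gives 0/0.
Since tan(u)/u → 1 as u → 0, tan(4z)/(4z) → 1 and the limit is 4/(-6) = -2/3.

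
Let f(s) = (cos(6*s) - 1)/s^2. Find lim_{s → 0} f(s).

-18

Direct substitution gives 0/0.
Apply L'Hôpital: lim (-6*sin(6*s))/(2*s), still 0/0.
After 2 applications of L'Hôpital's rule the quotient is (-36*cos(6*s))/(2); substituting s = 0 gives -18.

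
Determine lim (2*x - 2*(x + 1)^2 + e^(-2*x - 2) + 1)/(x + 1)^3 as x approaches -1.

-4/3

Direct substitution gives 0/0.
Apply L'Hôpital: lim (-4*x - 2*e^(-2*x - 2) - 2)/(3*(x + 1)^2), still 0/0.
Apply L'Hôpital: lim (4*e^(-2*x - 2) - 4)/(6*x + 6), still 0/0.
After 3 applications of L'Hôpital's rule the quotient is (-8*e^(-2*x - 2))/(6); substituting x = -1 gives -4/3.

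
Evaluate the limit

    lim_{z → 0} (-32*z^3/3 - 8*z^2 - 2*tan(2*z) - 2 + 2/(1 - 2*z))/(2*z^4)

Substitution gives 0/0 (the numerator vanishes to order 4).
Expand each term to order z^4: the coefficient of z^4 in -2·tan(2z) is 0 and in 2·1/(1 - 2z) is 32.
Lower-order terms cancel with the polynomial part, so the numerator is (32)·z^4 + o(z^4), and the limit is (32)/(2) = 16.

16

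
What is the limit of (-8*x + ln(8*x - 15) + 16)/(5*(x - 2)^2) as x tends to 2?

Direct substitution gives 0/0.
Apply L'Hôpital: lim (-8 + 8/(8*x - 15))/(10*x - 20), still 0/0.
After 2 applications of L'Hôpital's rule the quotient is (-64/(8*x - 15)^2)/(10); substituting x = 2 gives -32/5.

-32/5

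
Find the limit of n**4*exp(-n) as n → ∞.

Write as n^4/e^{1n}, an ∞/∞ form.
Exponential growth dominates any polynomial, so repeated L'Hôpital (or the standard result) gives 0.

0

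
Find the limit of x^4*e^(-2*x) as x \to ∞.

0

Write as x^4/e^{2x}, an ∞/∞ form.
Exponential growth dominates any polynomial, so repeated L'Hôpital (or the standard result) gives 0.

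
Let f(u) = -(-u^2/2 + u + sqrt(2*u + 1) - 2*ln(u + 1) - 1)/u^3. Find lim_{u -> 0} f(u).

Substitution gives 0/0; apply L'Hôpital's rule 3 times.
After differentiating numerator and denominator 3 times the quotient is (3/(2*u + 1)^(5/2) - 4/(u + 1)^3)/(-6); at u = 0 this is 1/6.

1/6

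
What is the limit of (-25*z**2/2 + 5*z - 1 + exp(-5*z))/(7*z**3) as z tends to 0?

-125/42

Direct substitution gives 0/0.
Apply L'Hôpital: lim (-25*z + 5 - 5*e^(-5*z))/(21*z^2), still 0/0.
Apply L'Hôpital: lim (-25 + 25*e^(-5*z))/(42*z), still 0/0.
After 3 applications of L'Hôpital's rule the quotient is (-125*e^(-5*z))/(42); substituting z = 0 gives -125/42.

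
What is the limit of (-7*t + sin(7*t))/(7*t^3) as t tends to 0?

-49/6

Direct substitution gives 0/0.
Apply L'Hôpital: lim (7*cos(7*t) - 7)/(21*t^2), still 0/0.
Apply L'Hôpital: lim (-49*sin(7*t))/(42*t), still 0/0.
After 3 applications of L'Hôpital's rule the quotient is (-343*cos(7*t))/(42); substituting t = 0 gives -49/6.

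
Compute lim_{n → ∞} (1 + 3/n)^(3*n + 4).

e^(9)

Write it as [(1 + 3/n)^n]^(3) · (1 + 3/n)^(4). The bracketed term tends to e^(3) and the second factor to 1, so the limit is e^(9).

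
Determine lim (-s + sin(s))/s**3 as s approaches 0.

Direct substitution gives 0/0.
Apply L'Hôpital: lim (cos(s) - 1)/(3*s^2), still 0/0.
Apply L'Hôpital: lim (-sin(s))/(6*s), still 0/0.
After 3 applications of L'Hôpital's rule the quotient is (-cos(s))/(6); substituting s = 0 gives -1/6.

-1/6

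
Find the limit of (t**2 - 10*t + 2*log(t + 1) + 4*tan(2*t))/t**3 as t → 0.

Substitution gives 0/0; apply L'Hôpital's rule 3 times.
After differentiating numerator and denominator 3 times the quotient is (4*(16*(t + 1)^3*(3*tan(2*t)^2 + 1)/cos(2*t)^2 + 1)/(t + 1)^3)/(6); at t = 0 this is 34/3.

34/3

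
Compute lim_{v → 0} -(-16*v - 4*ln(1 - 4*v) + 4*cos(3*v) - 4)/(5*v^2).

Substitution gives 0/0 (the numerator vanishes to order 2).
Expand each term to order v^2: the coefficient of v^2 in -4·ln(1 - 4v) is 32 and in 4·cos(3v) is -18.
Lower-order terms cancel with the polynomial part, so the numerator is (14)·v^2 + o(v^2), and the limit is (14)/(-5) = -14/5.

-14/5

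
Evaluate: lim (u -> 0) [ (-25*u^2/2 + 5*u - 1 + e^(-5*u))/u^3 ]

Direct substitution gives 0/0.
Apply L'Hôpital: lim (-25*u + 5 - 5*e^(-5*u))/(3*u^2), still 0/0.
Apply L'Hôpital: lim (-25 + 25*e^(-5*u))/(6*u), still 0/0.
After 3 applications of L'Hôpital's rule the quotient is (-125*e^(-5*u))/(6); substituting u = 0 gives -125/6.

-125/6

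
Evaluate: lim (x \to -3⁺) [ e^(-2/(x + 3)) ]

As x → -3⁺, -2/(x + 3) → −∞, so e^(-2/(x + 3)) → 0.

0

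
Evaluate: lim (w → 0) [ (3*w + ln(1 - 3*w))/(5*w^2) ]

-9/10

Direct substitution gives 0/0.
Apply L'Hôpital: lim (3 - 3/(1 - 3*w))/(10*w), still 0/0.
After 2 applications of L'Hôpital's rule the quotient is (-9/(1 - 3*w)^2)/(10); substituting w = 0 gives -9/10.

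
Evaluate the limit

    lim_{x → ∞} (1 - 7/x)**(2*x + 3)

Write it as [(1 - 7/x)^x]^(2) · (1 - 7/x)^(3). The bracketed term tends to e^(-7) and the second factor to 1, so the limit is e^(-14).

e^(-14)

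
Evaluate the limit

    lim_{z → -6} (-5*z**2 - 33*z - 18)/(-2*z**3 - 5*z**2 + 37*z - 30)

Since z = -6 makes numerator and denominator zero, (z + 6) divides both.
Cancelling it gives (-5*z - 3)/(-2*z^2 + 7*z - 5); now plug in z = -6 to get -27/119.

-27/119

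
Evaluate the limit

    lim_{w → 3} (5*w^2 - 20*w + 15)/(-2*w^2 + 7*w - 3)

-2

Direct substitution gives 0/0, so factor. Both numerator and denominator have (w - 3) as a factor.
After cancelling, the expression reduces to (5*w - 5)/(1 - 2*w).
Substituting w = 3 gives -2.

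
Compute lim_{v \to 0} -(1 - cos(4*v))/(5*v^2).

Substitution gives 0/0.
Use (1 − cos u)/u² → 1/2 with u = 4v: the limit is 4²/(2·(-5)) = -8/5.

-8/5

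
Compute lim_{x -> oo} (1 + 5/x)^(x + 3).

e^(5)

The base → 1 and the exponent → ∞: a 1^∞ form.
Take logarithms: (x + 3)·ln(1 + 5/x). Since ln(1+u) ~ u for small u, this behaves like (x)·(5/x) → 5.
So the limit is e^(5).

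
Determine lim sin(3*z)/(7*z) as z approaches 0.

Substitution gives 0/0.
Write it as (3/7)·sin(3z)/(3z); since sin(u)/u → 1, the limit is 3/7.

3/7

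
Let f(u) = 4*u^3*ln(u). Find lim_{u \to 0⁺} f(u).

0

This is a 0·(−∞) form. Rewrite as 4·ln(u) / u^(−3) and apply L'Hôpital:
the derivative quotient is 4·(1/u) / (−3·u^(−4)) = (-4/3)·u^3 → 0.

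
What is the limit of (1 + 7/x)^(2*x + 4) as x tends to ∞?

e^(14)

The base → 1 and the exponent → ∞: a 1^∞ form.
Take logarithms: (2x + 4)·ln(1 + 7/x). Since ln(1+u) ~ u for small u, this behaves like (2x)·(7/x) → 14.
So the limit is e^(14).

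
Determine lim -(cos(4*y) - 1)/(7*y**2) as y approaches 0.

Direct substitution gives 0/0.
Apply L'Hôpital: lim (-4*sin(4*y))/(-14*y), still 0/0.
After 2 applications of L'Hôpital's rule the quotient is (-16*cos(4*y))/(-14); substituting y = 0 gives 8/7.

8/7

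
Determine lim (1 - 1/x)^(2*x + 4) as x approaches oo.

Let L be the limit and take ln: ln L = lim (2x + 4)·ln(1 - 1/x) = lim (2x + 4)·(-1/x + O(1/x²)) = -2.
Hence L = e^(-2).

e^(-2)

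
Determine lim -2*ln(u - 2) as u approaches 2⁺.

∞

As u → 2⁺, u - 2 → 0⁺ and ln(u - 2) → −∞.
Multiplying by -2 gives ∞.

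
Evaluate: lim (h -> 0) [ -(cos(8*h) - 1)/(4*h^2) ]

8

Direct substitution gives 0/0.
Apply L'Hôpital: lim (-8*sin(8*h))/(-8*h), still 0/0.
After 2 applications of L'Hôpital's rule the quotient is (-64*cos(8*h))/(-8); substituting h = 0 gives 8.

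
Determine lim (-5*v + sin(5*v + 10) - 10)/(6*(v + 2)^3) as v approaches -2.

-125/36

Direct substitution gives 0/0.
Apply L'Hôpital: lim (5*cos(5*v + 10) - 5)/(18*(v + 2)^2), still 0/0.
Apply L'Hôpital: lim (-25*sin(5*v + 10))/(36*v + 72), still 0/0.
After 3 applications of L'Hôpital's rule the quotient is (-125*cos(5*v + 10))/(36); substituting v = -2 gives -125/36.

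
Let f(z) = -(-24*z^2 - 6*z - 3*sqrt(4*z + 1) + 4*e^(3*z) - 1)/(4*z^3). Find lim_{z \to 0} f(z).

-3/2

Substitution gives 0/0 (the numerator vanishes to order 3).
Expand each term to order z^3: the coefficient of z^3 in -3·√(1 + 4z) is -12 and in 4·e^(3z) is 18.
Lower-order terms cancel with the polynomial part, so the numerator is (6)·z^3 + o(z^3), and the limit is (6)/(-4) = -3/2.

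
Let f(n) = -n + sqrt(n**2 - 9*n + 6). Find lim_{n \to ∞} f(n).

-9/2

This has the form ∞ − ∞. Multiply and divide by the conjugate √(n^2 - 9*n + 6) + n.
That gives (-9n + 6) / (√(n^2 - 9*n + 6) + n).
Divide numerator and denominator by n: the limit is -9/(2·1) = -9/2.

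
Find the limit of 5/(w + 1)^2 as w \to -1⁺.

∞

As w → -1⁺, (w + 1) → 0⁺, so (w + 1)^2 → 0⁺ and 5/(w + 1)^2 → ∞.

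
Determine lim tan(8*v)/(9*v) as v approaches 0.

8/9

Substitution gives 0/0.
Since tan(u)/u → 1 as u → 0, tan(8v)/(8v) → 1 and the limit is 8/9.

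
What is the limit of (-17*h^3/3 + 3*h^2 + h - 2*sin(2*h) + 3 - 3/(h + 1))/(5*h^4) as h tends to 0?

Substitution gives 0/0 (the numerator vanishes to order 4).
Expand each term to order h^4: the coefficient of h^4 in -3·1/(1 + h) is -3 and in -2·sin(2h) is 0.
Lower-order terms cancel with the polynomial part, so the numerator is (-3)·h^4 + o(h^4), and the limit is (-3)/(5) = -3/5.

-3/5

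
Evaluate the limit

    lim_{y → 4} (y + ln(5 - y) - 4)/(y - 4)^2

Direct substitution gives 0/0.
Apply L'Hôpital: lim (1 - 1/(5 - y))/(2*y - 8), still 0/0.
After 2 applications of L'Hôpital's rule the quotient is (-1/(5 - y)^2)/(2); substituting y = 4 gives -1/2.

-1/2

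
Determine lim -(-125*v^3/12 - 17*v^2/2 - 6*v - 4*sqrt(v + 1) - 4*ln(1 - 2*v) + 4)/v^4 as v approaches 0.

-517/32

Substitution gives 0/0 (the numerator vanishes to order 4).
Expand each term to order v^4: the coefficient of v^4 in -4·ln(1 - 2v) is 16 and in -4·√(1 + v) is 5/32.
Lower-order terms cancel with the polynomial part, so the numerator is (517/32)·v^4 + o(v^4), and the limit is (517/32)/(-1) = -517/32.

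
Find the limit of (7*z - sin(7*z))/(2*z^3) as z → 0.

Direct substitution gives 0/0.
Apply L'Hôpital: lim (7 - 7*cos(7*z))/(6*z^2), still 0/0.
Apply L'Hôpital: lim (49*sin(7*z))/(12*z), still 0/0.
After 3 applications of L'Hôpital's rule the quotient is (343*cos(7*z))/(12); substituting z = 0 gives 343/12.

343/12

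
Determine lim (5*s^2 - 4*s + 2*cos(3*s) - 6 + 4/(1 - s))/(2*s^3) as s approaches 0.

2

Substitution gives 0/0 (the numerator vanishes to order 3).
Expand each term to order s^3: the coefficient of s^3 in 4·1/(1 - s) is 4 and in 2·cos(3s) is 0.
Lower-order terms cancel with the polynomial part, so the numerator is (4)·s^3 + o(s^3), and the limit is (4)/(2) = 2.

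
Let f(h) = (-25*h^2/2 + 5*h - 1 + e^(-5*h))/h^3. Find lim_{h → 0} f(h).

Direct substitution gives 0/0.
Apply L'Hôpital: lim (-25*h + 5 - 5*e^(-5*h))/(3*h^2), still 0/0.
Apply L'Hôpital: lim (-25 + 25*e^(-5*h))/(6*h), still 0/0.
After 3 applications of L'Hôpital's rule the quotient is (-125*e^(-5*h))/(6); substituting h = 0 gives -125/6.

-125/6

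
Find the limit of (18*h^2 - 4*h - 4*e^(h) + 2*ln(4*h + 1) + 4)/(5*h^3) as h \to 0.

Substitution gives 0/0 (the numerator vanishes to order 3).
Expand each term to order h^3: the coefficient of h^3 in -4·e^(h) is -2/3 and in 2·ln(1 + 4h) is 128/3.
Lower-order terms cancel with the polynomial part, so the numerator is (42)·h^3 + o(h^3), and the limit is (42)/(5) = 42/5.

42/5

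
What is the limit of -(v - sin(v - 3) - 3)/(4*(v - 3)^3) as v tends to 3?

Direct substitution gives 0/0.
Apply L'Hôpital: lim (1 - cos(v - 3))/(-12*(v - 3)^2), still 0/0.
Apply L'Hôpital: lim (sin(v - 3))/(72 - 24*v), still 0/0.
After 3 applications of L'Hôpital's rule the quotient is (cos(v - 3))/(-24); substituting v = 3 gives -1/24.

-1/24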